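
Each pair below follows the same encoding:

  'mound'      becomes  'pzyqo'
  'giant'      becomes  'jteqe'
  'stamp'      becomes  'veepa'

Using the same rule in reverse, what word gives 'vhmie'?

Shifts by position in mound: pos 0: m→p (+3), pos 1: o→z (+11), pos 2: u→y (+4), pos 3: n→q (+3), pos 4: d→o (+11) — repeating every 3. A repeating key of period 3 is used — shifts +3, +11, +4 over and over.
Undoing it on vhmie: v−3=s, h−11=w, m−4=i, i−3=f, e−11=t.

swift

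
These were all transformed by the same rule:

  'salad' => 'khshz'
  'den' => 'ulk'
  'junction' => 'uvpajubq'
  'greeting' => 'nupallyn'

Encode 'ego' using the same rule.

The output letters match the input read backwards, each shifted +7: salad reversed is dalas. Read the word backwards and shift each letter +7.
Applying it to ego: reverse → oge; then shift: o+7=v, g+7=n, e+7=l.

vnl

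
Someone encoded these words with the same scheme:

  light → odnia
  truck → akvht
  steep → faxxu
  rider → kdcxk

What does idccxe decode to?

hidden

l(11)→o(14) and i(8)→d(3) fit y≡21x+17 (mod 26); the inverse of 21 mod 26 is 5. Each letter's alphabet position (a=0..z=25) is mapped through 21·x+17 mod 26 — an affine cipher.
Decoding idccxe: i(8)→5·(8−17)≡7=h; d(3)→5·(3−17)≡8=i; c(2)→5·(2−17)≡3=d; c(2)→5·(2−17)≡3=d; x(23)→5·(23−17)≡4=e; e(4)→5·(4−17)≡13=n (all mod 26).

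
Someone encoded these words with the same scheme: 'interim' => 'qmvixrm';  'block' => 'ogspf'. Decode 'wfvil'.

herbs

The output letters match the input read backwards, each shifted +4: interim reversed is miretni. Read the word backwards and shift each letter +4.
Reversing it on wfvil: shift back: w−4=s, f−4=b, v−4=r, i−4=e, l−4=h → sbreh; then reverse → herbs.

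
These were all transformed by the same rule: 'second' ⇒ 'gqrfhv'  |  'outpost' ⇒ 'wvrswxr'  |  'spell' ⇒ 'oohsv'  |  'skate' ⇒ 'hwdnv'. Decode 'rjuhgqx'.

The output letters match the input read backwards, each shifted +3: second reversed is dnoces. The word is reversed, then every letter is shifted forward by 3.
Undoing it on rjuhgqx: shift back: r−3=o, j−3=g, u−3=r, h−3=e, g−3=d, q−3=n, x−3=u → ogrednu; then reverse → undergo.

undergo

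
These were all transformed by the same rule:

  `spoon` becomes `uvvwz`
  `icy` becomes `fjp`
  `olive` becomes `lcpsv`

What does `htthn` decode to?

The output letters match the input read backwards, each shifted +7: spoon reversed is noops. Two steps: reverse the string, then apply a Caesar shift of +7.
Decoding htthn: shift back: h−7=a, t−7=m, t−7=m, h−7=a, n−7=g → ammag; then reverse → gamma.

gamma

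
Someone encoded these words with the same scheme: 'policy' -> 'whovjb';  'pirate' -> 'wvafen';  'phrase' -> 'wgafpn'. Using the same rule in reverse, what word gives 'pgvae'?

shirt

p(15)→w(22) and o(14)→h(7) fit y≡15x+5 (mod 26); the inverse of 15 mod 26 is 7. This is an affine cipher: with a=0,…,z=25, each position x becomes (15x+5) mod 26.
Decoding pgvae: p(15)→7·(15−5)≡18=s; g(6)→7·(6−5)≡7=h; v(21)→7·(21−5)≡8=i; a(0)→7·(0−5)≡17=r; e(4)→7·(4−5)≡19=t (all mod 26).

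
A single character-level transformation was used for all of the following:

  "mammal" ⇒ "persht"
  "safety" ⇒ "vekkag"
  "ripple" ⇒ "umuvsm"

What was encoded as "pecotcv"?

In mammal: m→p is +3, a→e is +4, m→r is +5, m→s is +6 — the shift increases by 1 each position. The shift increases by 1 at each position, starting from +3: 3, 4, 5, ….
Decoding pecotcv: p−3=m, e−4=a, c−5=x, o−6=i, t−7=m, c−8=u, v−9=m.

maximum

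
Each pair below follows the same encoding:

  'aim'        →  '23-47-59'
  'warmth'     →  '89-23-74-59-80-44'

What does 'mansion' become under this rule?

59-23-62-77-47-65-62

a(#1)→23 and i(#9)→47: differences scale by 3, so n = 3·pos + 20. With a=1..z=26, the number is 3·pos + 20.
Applying it to mansion: m=13→59, a=1→23, n=14→62, s=19→77, i=9→47, o=15→65, n=14→62.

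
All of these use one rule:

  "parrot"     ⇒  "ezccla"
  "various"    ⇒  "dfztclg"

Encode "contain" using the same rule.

ytleyzn

The word is reversed, then every letter is shifted forward by 11.
On contain: reverse → niatnoc; then shift: n+11=y, i+11=t, a+11=l, t+11=e, n+11=y, o+11=z, c+11=n.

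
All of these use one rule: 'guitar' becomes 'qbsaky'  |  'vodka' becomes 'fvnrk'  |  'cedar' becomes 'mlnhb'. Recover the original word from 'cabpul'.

Shifts by position in guitar: pos 0: g→q (+10), pos 1: u→b (+7), pos 2: i→s (+10), pos 3: t→a (+7) — repeating every 2. The shifts repeat in a cycle of length 2: positions 0,1,… shift by +10, +7, then the pattern repeats.
Decoding cabpul: c−10=s, a−7=t, b−10=r, p−7=i, u−10=k, l−7=e.

strike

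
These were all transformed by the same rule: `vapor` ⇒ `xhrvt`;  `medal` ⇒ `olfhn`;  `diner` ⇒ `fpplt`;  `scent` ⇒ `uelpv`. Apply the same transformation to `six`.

upz

Vowels shift forward by 7 and consonants shift forward by 2.
On six: s(cons)+2=u, i(vowel)+7=p, x(cons)+2=z.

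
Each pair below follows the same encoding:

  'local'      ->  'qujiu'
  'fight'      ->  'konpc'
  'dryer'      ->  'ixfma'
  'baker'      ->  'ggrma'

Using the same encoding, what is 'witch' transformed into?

In local: l→q is +5, o→u is +6, c→j is +7, a→i is +8 — the shift increases by 1 each position. The shift increases by 1 at each position, starting from +5: 5, 6, 7, ….
For witch: w+5=b, i+6=o, t+7=a, c+8=k, h+9=q.

boakq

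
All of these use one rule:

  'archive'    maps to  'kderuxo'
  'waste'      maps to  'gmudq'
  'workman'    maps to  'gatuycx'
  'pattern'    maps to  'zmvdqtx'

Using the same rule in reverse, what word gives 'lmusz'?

basin

It's a Vigenère-style cipher with numeric key [10,12,2]: position i shifts by key[i mod 3].
Decoding lmusz: l−10=b, m−12=a, u−2=s, s−10=i, z−12=n.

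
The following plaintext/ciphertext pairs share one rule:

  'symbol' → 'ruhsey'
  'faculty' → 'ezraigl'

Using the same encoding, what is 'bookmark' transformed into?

The output letters match the input read backwards, each shifted +6: symbol reversed is lobmys. Two steps: reverse the string, then apply a Caesar shift of +6.
Applying it to bookmark: reverse → kramkoob; then shift: k+6=q, r+6=x, a+6=g, m+6=s, k+6=q, o+6=u, o+6=u, b+6=h.

qxgsquuh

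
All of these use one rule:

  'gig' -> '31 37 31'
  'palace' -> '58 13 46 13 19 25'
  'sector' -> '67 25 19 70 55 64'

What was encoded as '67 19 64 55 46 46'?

g(#7)→31 and i(#9)→37: differences scale by 3, so n = 3·pos + 10. Each letter becomes 3×(its alphabet position, a=1..z=26) + 10.
Decoding 67 19 64 55 46 46: 67→(67−10)÷3=19=s, 19→(19−10)÷3=3=c, 64→(64−10)÷3=18=r, 55→(55−10)÷3=15=o, 46→(46−10)÷3=12=l, 46→(46−10)÷3=12=l.

scroll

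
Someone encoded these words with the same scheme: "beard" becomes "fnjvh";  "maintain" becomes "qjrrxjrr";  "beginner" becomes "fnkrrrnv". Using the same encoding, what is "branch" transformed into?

The shift depends on letter class: consonant b→f is +4, but vowel e→n is +9. Vowels shift forward by 9 and consonants shift forward by 4.
For branch: b(cons)+4=f, r(cons)+4=v, a(vowel)+9=j, n(cons)+4=r, c(cons)+4=g, h(cons)+4=l.

fvjrgl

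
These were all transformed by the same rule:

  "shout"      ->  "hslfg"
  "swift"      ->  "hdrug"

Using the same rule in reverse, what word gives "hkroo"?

spill

Each pair mirrors across the alphabet (s↔h, h↔s, o↔l): positions sum to 25. Each letter is replaced by its mirror in the alphabet: a↔z, b↔y, c↔x, and so on (the Atbash cipher).
Decoding hkroo: h↔s, k↔p, r↔i, o↔l, o↔l.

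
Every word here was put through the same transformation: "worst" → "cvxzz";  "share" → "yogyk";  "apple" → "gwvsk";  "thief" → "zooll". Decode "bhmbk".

vague

Shifts by position in worst: pos 0: w→c (+6), pos 1: o→v (+7), pos 2: r→x (+6), pos 3: s→z (+7) — repeating every 2. A repeating key of period 2 is used — shifts +6, +7 over and over.
Undoing it on bhmbk: b−6=v, h−7=a, m−6=g, b−7=u, k−6=e.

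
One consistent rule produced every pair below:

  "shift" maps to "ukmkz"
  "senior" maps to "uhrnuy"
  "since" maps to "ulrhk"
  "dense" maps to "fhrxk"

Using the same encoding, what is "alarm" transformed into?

coews

The shift increases by 1 at each position, starting from +2: 2, 3, 4, ….
On alarm: a+2=c, l+3=o, a+4=e, r+5=w, m+6=s.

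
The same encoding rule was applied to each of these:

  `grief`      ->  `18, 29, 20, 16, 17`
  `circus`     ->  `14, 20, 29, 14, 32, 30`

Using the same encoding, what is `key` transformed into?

22, 16, 36

g is letter #7 and maps to 18: an offset of 11. Letters become their 1-based position plus 11 (so a→12, b→13, …).
On key: k=11→22, e=5→16, y=25→36.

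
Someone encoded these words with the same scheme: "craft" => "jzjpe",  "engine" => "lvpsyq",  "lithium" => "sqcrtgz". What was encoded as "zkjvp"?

In craft: c→j is +7, r→z is +8, a→j is +9, f→p is +10 — the shift increases by 1 each position. Each letter shifts forward by (position + 7), i.e. 7, 8, 9, … — the shift grows by one for each successive letter.
Reversing it on zkjvp: z−7=s, k−8=c, j−9=a, v−10=l, p−11=e.

scale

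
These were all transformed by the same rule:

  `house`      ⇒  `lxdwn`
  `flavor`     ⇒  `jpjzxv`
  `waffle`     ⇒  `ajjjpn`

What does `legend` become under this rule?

The shift depends on letter class: consonant h→l is +4, but vowel o→x is +9. The rule splits by letter class: vowels +9, consonants +4.
Applying it to legend: l(cons)+4=p, e(vowel)+9=n, g(cons)+4=k, e(vowel)+9=n, n(cons)+4=r, d(cons)+4=h.

pnknrh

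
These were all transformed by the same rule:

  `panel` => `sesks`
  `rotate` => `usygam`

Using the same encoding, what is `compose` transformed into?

fsrvvan

In panel: p→s is +3, a→e is +4, n→s is +5, e→k is +6 — the shift increases by 1 each position. Letter i (0-indexed) is shifted by i+3, so successive shifts are 3, 4, 5, ….
Applying it to compose: c+3=f, o+4=s, m+5=r, p+6=v, o+7=v, s+8=a, e+9=n.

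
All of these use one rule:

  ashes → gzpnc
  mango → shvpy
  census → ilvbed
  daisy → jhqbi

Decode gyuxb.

In ashes: a→g is +6, s→z is +7, h→p is +8, e→n is +9 — the shift increases by 1 each position. Each letter shifts forward by (position + 6), i.e. 6, 7, 8, … — the shift grows by one for each successive letter.
Decoding gyuxb: g−6=a, y−7=r, u−8=m, x−9=o, b−10=r.

armor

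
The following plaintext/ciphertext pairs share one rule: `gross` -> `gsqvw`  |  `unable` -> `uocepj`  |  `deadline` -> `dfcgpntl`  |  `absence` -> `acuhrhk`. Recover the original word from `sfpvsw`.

sensor

In gross: g→g is +0, r→s is +1, o→q is +2, s→v is +3 — the shift increases by 1 each position. Each letter shifts forward by its position index (0, 1, 2, …) — the shift grows by one for each successive letter.
Decoding sfpvsw: s−0=s, f−1=e, p−2=n, v−3=s, s−4=o, w−5=r.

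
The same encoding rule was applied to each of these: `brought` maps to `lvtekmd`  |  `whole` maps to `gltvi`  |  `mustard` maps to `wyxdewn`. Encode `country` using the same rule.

A repeating key of period 3 is used — shifts +10, +4, +5 over and over.
Applying it to country: c+10=m, o+4=s, u+5=z, n+10=x, t+4=x, r+5=w, y+10=i.

mszxxwi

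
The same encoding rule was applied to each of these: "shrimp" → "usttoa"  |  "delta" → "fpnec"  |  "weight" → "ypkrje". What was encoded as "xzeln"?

Shifts by position in shrimp: pos 0: s→u (+2), pos 1: h→s (+11), pos 2: r→t (+2), pos 3: i→t (+11) — repeating every 2. It's a Vigenère-style cipher with numeric key [2,11]: position i shifts by key[i mod 2].
Undoing it on xzeln: x−2=v, z−11=o, e−2=c, l−11=a, n−2=l.

vocal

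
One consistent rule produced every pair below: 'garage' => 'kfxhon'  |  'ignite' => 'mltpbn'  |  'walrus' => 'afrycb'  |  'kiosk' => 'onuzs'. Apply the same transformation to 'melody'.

qjrvlh

In garage: g→k is +4, a→f is +5, r→x is +6, a→h is +7 — the shift increases by 1 each position. Each letter shifts forward by (position + 4), i.e. 4, 5, 6, … — the shift grows by one for each successive letter.
On melody: m+4=q, e+5=j, l+6=r, o+7=v, d+8=l, y+9=h.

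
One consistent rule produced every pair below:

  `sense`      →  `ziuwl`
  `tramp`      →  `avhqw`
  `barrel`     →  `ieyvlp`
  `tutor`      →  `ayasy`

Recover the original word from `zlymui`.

shrine

Shifts by position in sense: pos 0: s→z (+7), pos 1: e→i (+4), pos 2: n→u (+7), pos 3: s→w (+4) — repeating every 2. The shifts repeat in a cycle of length 2: positions 0,1,… shift by +7, +4, then the pattern repeats.
Reversing it on zlymui: z−7=s, l−4=h, y−7=r, m−4=i, u−7=n, i−4=e.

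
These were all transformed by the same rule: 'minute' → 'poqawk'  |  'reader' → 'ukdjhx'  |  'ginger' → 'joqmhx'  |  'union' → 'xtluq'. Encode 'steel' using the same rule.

A repeating key of period 2 is used — shifts +3, +6 over and over.
For steel: s+3=v, t+6=z, e+3=h, e+6=k, l+3=o.

vzhko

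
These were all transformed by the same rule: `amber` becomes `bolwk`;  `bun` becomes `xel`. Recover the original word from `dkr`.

The output letters match the input read backwards, each shifted +10: amber reversed is rebma. Read the word backwards and shift each letter +10.
Decoding dkr: shift back: d−10=t, k−10=a, r−10=h → tah; then reverse → hat.

hat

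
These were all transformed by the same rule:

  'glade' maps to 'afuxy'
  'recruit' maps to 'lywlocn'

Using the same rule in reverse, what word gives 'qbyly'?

where

Compare letters: g→a is +20, l→f is +20, a→u is +20 — a constant shift. Every letter moves 20 places later in the alphabet, wrapping around z→a.
Reversing it on qbyly: q−20=w, b−20=h, y−20=e, l−20=r, y−20=e.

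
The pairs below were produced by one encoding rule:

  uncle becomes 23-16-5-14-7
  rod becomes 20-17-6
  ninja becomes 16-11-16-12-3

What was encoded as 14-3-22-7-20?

u is letter #21 and maps to 23: an offset of 2. The number is (letter's place in the alphabet, a=1) + 2.
Undoing it on 14-3-22-7-20: 14→(14−2)÷1=12=l, 3→(3−2)÷1=1=a, 22→(22−2)÷1=20=t, 7→(7−2)÷1=5=e, 20→(20−2)÷1=18=r.

later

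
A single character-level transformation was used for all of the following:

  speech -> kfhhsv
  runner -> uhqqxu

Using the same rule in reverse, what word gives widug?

draft

The output letters match the input read backwards, each shifted +3: speech reversed is hceeps. The word is reversed, then every letter is shifted forward by 3.
Undoing it on widug: shift back: w−3=t, i−3=f, d−3=a, u−3=r, g−3=d → tfard; then reverse → draft.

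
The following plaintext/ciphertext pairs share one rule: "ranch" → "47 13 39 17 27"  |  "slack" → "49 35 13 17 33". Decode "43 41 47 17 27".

r(#18)→47 and a(#1)→13: differences scale by 2, so n = 2·pos + 11. Each letter becomes 2×(its alphabet position, a=1..z=26) + 11.
Reversing it on 43 41 47 17 27: 43→(43−11)÷2=16=p, 41→(41−11)÷2=15=o, 47→(47−11)÷2=18=r, 17→(17−11)÷2=3=c, 27→(27−11)÷2=8=h.

porch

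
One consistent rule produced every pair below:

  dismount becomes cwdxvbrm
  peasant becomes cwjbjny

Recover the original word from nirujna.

realize

The output letters match the input read backwards, each shifted +9: dismount reversed is tnuomsid. Read the word backwards and shift each letter +9.
Reversing it on nirujna: shift back: n−9=e, i−9=z, r−9=i, u−9=l, j−9=a, n−9=e, a−9=r → ezilaer; then reverse → realize.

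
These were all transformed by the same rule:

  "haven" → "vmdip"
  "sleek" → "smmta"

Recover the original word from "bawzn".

frost

Read the word backwards and shift each letter +8.
Undoing it on bawzn: shift back: b−8=t, a−8=s, w−8=o, z−8=r, n−8=f → tsorf; then reverse → frost.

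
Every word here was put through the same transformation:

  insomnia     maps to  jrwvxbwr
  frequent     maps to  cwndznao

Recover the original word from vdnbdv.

Read the word backwards and shift each letter +9.
Reversing it on vdnbdv: shift back: v−9=m, d−9=u, n−9=e, b−9=s, d−9=u, v−9=m → muesum; then reverse → museum.

museum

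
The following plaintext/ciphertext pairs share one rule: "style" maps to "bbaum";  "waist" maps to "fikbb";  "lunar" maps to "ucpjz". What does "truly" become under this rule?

Shifts by position in style: pos 0: s→b (+9), pos 1: t→b (+8), pos 2: y→a (+2), pos 3: l→u (+9), pos 4: e→m (+8) — repeating every 3. A repeating key of period 3 is used — shifts +9, +8, +2 over and over.
For truly: t+9=c, r+8=z, u+2=w, l+9=u, y+8=g.

czwug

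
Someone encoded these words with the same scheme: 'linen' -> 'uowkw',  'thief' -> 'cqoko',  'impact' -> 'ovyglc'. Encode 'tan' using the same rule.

The shift depends on letter class: consonant l→u is +9, but vowel i→o is +6. The rule splits by letter class: vowels +6, consonants +9.
On tan: t(cons)+9=c, a(vowel)+6=g, n(cons)+9=w.

cgw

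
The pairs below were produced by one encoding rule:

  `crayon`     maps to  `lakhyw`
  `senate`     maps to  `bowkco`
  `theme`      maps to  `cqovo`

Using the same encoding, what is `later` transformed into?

The shift depends on letter class: consonant c→l is +9, but vowel a→k is +10. The rule splits by letter class: vowels +10, consonants +9.
For later: l(cons)+9=u, a(vowel)+10=k, t(cons)+9=c, e(vowel)+10=o, r(cons)+9=a.

ukcoa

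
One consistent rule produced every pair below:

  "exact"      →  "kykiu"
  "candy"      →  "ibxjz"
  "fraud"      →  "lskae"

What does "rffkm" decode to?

level

The shifts repeat in a cycle of length 3: positions 0,1,… shift by +6, +1, +10, then the pattern repeats.
Decoding rffkm: r−6=l, f−1=e, f−10=v, k−6=e, m−1=l.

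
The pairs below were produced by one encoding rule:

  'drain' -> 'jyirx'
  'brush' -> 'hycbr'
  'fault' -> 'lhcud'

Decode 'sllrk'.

In drain: d→j is +6, r→y is +7, a→i is +8, i→r is +9 — the shift increases by 1 each position. Letter i (0-indexed) is shifted by i+6, so successive shifts are 6, 7, 8, ….
Decoding sllrk: s−6=m, l−7=e, l−8=d, r−9=i, k−10=a.

media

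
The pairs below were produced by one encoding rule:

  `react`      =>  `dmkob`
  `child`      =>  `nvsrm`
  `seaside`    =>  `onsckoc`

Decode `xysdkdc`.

station

The output letters match the input read backwards, each shifted +10: react reversed is tcaer. Read the word backwards and shift each letter +10.
Decoding xysdkdc: shift back: x−10=n, y−10=o, s−10=i, d−10=t, k−10=a, d−10=t, c−10=s → noitats; then reverse → station.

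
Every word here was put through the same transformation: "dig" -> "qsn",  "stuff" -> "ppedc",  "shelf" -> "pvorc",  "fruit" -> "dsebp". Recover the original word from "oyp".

foe

The word is reversed, then every letter is shifted forward by 10.
Reversing it on oyp: shift back: o−10=e, y−10=o, p−10=f → eof; then reverse → foe.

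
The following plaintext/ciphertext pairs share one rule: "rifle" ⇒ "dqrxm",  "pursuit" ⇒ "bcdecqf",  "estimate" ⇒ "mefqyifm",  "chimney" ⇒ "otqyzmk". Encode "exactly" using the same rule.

mjiofxk

The shift depends on letter class: consonant r→d is +12, but vowel i→q is +8. The rule splits by letter class: vowels +8, consonants +12.
On exactly: e(vowel)+8=m, x(cons)+12=j, a(vowel)+8=i, c(cons)+12=o, t(cons)+12=f, l(cons)+12=x, y(cons)+12=k.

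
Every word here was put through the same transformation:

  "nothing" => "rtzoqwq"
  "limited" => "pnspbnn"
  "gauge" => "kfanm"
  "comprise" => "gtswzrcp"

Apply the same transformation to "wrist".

In nothing: n→r is +4, o→t is +5, t→z is +6, h→o is +7 — the shift increases by 1 each position. Letter i (0-indexed) is shifted by i+4, so successive shifts are 4, 5, 6, ….
For wrist: w+4=a, r+5=w, i+6=o, s+7=z, t+8=b.

awozb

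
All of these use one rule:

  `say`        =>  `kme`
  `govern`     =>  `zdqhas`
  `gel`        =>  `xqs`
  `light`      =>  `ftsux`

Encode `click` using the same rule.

The output letters match the input read backwards, each shifted +12: say reversed is yas. Two steps: reverse the string, then apply a Caesar shift of +12.
On click: reverse → kcilc; then shift: k+12=w, c+12=o, i+12=u, l+12=x, c+12=o.

wouxo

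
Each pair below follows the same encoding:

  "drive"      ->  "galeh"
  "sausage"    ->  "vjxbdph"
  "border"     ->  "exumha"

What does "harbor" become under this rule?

kjukra

The shifts repeat in a cycle of length 2: positions 0,1,… shift by +3, +9, then the pattern repeats.
On harbor: h+3=k, a+9=j, r+3=u, b+9=k, o+3=r, r+9=a.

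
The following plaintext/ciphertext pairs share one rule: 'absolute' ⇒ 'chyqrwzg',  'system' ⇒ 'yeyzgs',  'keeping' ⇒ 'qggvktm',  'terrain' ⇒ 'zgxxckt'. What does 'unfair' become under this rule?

wtlckx

The shift depends on letter class: consonant b→h is +6, but vowel a→c is +2. Two shifts are in play — +2 for a/e/i/o/u, +6 for every other letter.
Applying it to unfair: u(vowel)+2=w, n(cons)+6=t, f(cons)+6=l, a(vowel)+2=c, i(vowel)+2=k, r(cons)+6=x.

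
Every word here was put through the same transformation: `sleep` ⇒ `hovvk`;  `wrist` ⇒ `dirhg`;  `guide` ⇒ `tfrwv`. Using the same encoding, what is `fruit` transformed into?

uifrg

Each pair mirrors across the alphabet (s↔h, l↔o, e↔v): positions sum to 25. Each letter is replaced by its mirror in the alphabet: a↔z, b↔y, c↔x, and so on (the Atbash cipher).
Applying it to fruit: f↔u, r↔i, u↔f, i↔r, t↔g.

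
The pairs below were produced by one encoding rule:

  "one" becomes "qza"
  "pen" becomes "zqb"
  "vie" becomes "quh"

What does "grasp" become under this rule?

bemds

The output letters match the input read backwards, each shifted +12: one reversed is eno. The word is reversed, then every letter is shifted forward by 12.
Applying it to grasp: reverse → psarg; then shift: p+12=b, s+12=e, a+12=m, r+12=d, g+12=s.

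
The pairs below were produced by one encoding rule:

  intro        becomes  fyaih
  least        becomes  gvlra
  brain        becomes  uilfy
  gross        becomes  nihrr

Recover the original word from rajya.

This is an affine cipher: with a=0,…,z=25, each position x becomes (9x+11) mod 26.
Decoding rajya: r(17)→3·(17−11)≡18=s; a(0)→3·(0−11)≡19=t; j(9)→3·(9−11)≡20=u; y(24)→3·(24−11)≡13=n; a(0)→3·(0−11)≡19=t (all mod 26).

stunt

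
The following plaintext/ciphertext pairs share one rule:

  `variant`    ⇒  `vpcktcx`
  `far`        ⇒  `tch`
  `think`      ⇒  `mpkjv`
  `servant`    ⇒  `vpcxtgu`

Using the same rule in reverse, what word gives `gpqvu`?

stone

The output letters match the input read backwards, each shifted +2: variant reversed is tnairav. The word is reversed, then every letter is shifted forward by 2.
Undoing it on gpqvu: shift back: g−2=e, p−2=n, q−2=o, v−2=t, u−2=s → enots; then reverse → stone.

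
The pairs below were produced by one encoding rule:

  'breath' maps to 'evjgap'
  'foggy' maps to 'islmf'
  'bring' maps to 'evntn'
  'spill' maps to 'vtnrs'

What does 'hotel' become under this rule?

In breath: b→e is +3, r→v is +4, e→j is +5, a→g is +6 — the shift increases by 1 each position. Letter i (0-indexed) is shifted by i+3, so successive shifts are 3, 4, 5, ….
Applying it to hotel: h+3=k, o+4=s, t+5=y, e+6=k, l+7=s.

ksyks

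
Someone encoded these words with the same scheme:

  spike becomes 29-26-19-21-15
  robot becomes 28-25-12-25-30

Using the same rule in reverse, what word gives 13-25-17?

cog

s is letter #19 and maps to 29: an offset of 10. The number is (letter's place in the alphabet, a=1) + 10.
Undoing it on 13-25-17: 13→(13−10)÷1=3=c, 25→(25−10)÷1=15=o, 17→(17−10)÷1=7=g.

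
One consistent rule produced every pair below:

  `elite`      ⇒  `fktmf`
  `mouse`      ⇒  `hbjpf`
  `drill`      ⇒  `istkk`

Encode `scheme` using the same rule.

e(4)→f(5) and l(11)→k(10) fit y≡23x+17 (mod 26); the inverse of 23 mod 26 is 17. Each letter's alphabet position (a=0..z=25) is mapped through 23·x+17 mod 26 — an affine cipher.
On scheme: s(18)→23·18+17≡15=p; c(2)→23·2+17≡11=l; h(7)→23·7+17≡22=w; e(4)→23·4+17≡5=f; m(12)→23·12+17≡7=h; e(4)→23·4+17≡5=f (all mod 26).

plwfhf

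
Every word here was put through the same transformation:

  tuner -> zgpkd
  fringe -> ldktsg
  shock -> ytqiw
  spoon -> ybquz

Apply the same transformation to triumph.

zdkayrn

Shifts by position in tuner: pos 0: t→z (+6), pos 1: u→g (+12), pos 2: n→p (+2), pos 3: e→k (+6), pos 4: r→d (+12) — repeating every 3. A repeating key of period 3 is used — shifts +6, +12, +2 over and over.
On triumph: t+6=z, r+12=d, i+2=k, u+6=a, m+12=y, p+2=r, h+6=n.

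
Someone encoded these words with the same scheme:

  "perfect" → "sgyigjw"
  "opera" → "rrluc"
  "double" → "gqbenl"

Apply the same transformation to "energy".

hpluif

Shifts by position in perfect: pos 0: p→s (+3), pos 1: e→g (+2), pos 2: r→y (+7), pos 3: f→i (+3), pos 4: e→g (+2), pos 5: c→j (+7) — repeating every 3. The shifts repeat in a cycle of length 3: positions 0,1,… shift by +3, +2, +7, then the pattern repeats.
Applying it to energy: e+3=h, n+2=p, e+7=l, r+3=u, g+2=i, y+7=f.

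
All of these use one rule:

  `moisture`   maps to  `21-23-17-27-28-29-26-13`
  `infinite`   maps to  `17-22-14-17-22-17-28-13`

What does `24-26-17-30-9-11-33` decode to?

privacy

m is letter #13 and maps to 21: an offset of 8. Letters become their 1-based position plus 8 (so a→9, b→10, …).
Reversing it on 24-26-17-30-9-11-33: 24→(24−8)÷1=16=p, 26→(26−8)÷1=18=r, 17→(17−8)÷1=9=i, 30→(30−8)÷1=22=v, 9→(9−8)÷1=1=a, 11→(11−8)÷1=3=c, 33→(33−8)÷1=25=y.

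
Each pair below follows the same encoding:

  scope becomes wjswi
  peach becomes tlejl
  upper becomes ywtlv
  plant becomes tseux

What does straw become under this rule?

wavha

Shifts by position in scope: pos 0: s→w (+4), pos 1: c→j (+7), pos 2: o→s (+4), pos 3: p→w (+7) — repeating every 2. It's a Vigenère-style cipher with numeric key [4,7]: position i shifts by key[i mod 2].
Applying it to straw: s+4=w, t+7=a, r+4=v, a+7=h, w+4=a.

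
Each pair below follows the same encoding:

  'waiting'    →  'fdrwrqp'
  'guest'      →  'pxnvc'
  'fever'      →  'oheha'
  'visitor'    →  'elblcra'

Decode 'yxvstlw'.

pumpkin

Shifts by position in waiting: pos 0: w→f (+9), pos 1: a→d (+3), pos 2: i→r (+9), pos 3: t→w (+3) — repeating every 2. A repeating key of period 2 is used — shifts +9, +3 over and over.
Decoding yxvstlw: y−9=p, x−3=u, v−9=m, s−3=p, t−9=k, l−3=i, w−9=n.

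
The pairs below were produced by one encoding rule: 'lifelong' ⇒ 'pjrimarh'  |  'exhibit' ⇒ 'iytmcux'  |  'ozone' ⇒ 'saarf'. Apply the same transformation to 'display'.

A repeating key of period 3 is used — shifts +4, +1, +12 over and over.
For display: d+4=h, i+1=j, s+12=e, p+4=t, l+1=m, a+12=m, y+4=c.

hjetmmc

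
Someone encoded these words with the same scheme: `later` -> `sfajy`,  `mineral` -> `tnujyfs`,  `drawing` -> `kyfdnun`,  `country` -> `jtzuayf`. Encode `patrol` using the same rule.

wfayts

The shift depends on letter class: consonant l→s is +7, but vowel a→f is +5. The rule splits by letter class: vowels +5, consonants +7.
On patrol: p(cons)+7=w, a(vowel)+5=f, t(cons)+7=a, r(cons)+7=y, o(vowel)+5=t, l(cons)+7=s.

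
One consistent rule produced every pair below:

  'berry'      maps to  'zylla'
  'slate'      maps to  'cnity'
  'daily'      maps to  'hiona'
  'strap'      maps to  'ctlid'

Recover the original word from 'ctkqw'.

b(1)→z(25) and e(4)→y(24) fit y≡17x+8 (mod 26); the inverse of 17 mod 26 is 23. Each letter's alphabet position (a=0..z=25) is mapped through 17·x+8 mod 26 — an affine cipher.
Reversing it on ctkqw: c(2)→23·(2−8)≡18=s; t(19)→23·(19−8)≡19=t; k(10)→23·(10−8)≡20=u; q(16)→23·(16−8)≡2=c; w(22)→23·(22−8)≡10=k (all mod 26).

stuck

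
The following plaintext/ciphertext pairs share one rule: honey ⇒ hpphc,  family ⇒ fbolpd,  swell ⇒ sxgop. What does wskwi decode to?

write

In honey: h→h is +0, o→p is +1, n→p is +2, e→h is +3 — the shift increases by 1 each position. The shift increases by 1 at each position, starting from +0: 0, 1, 2, ….
Undoing it on wskwi: w−0=w, s−1=r, k−2=i, w−3=t, i−4=e.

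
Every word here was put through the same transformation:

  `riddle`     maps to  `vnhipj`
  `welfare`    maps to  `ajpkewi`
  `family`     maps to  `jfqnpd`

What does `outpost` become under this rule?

szxusxx

The shifts repeat in a cycle of length 2: positions 0,1,… shift by +4, +5, then the pattern repeats.
For outpost: o+4=s, u+5=z, t+4=x, p+5=u, o+4=s, s+5=x, t+4=x.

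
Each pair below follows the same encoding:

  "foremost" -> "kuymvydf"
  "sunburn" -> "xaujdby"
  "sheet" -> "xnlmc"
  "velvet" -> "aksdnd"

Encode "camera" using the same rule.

hgtmak

Letter i (0-indexed) is shifted by i+5, so successive shifts are 5, 6, 7, ….
For camera: c+5=h, a+6=g, m+7=t, e+8=m, r+9=a, a+10=k.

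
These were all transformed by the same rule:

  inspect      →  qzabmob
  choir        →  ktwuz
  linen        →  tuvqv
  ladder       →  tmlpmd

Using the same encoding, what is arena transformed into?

idmzi

Shifts by position in inspect: pos 0: i→q (+8), pos 1: n→z (+12), pos 2: s→a (+8), pos 3: p→b (+12) — repeating every 2. The shifts repeat in a cycle of length 2: positions 0,1,… shift by +8, +12, then the pattern repeats.
Applying it to arena: a+8=i, r+12=d, e+8=m, n+12=z, a+8=i.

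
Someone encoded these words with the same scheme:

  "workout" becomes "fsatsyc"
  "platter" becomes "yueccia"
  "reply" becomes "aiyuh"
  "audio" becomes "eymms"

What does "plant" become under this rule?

The shift depends on letter class: consonant w→f is +9, but vowel o→s is +4. Vowels shift forward by 4 and consonants shift forward by 9.
Applying it to plant: p(cons)+9=y, l(cons)+9=u, a(vowel)+4=e, n(cons)+9=w, t(cons)+9=c.

yuewc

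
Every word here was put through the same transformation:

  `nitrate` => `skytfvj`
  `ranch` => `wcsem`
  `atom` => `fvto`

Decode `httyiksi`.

The shifts repeat in a cycle of length 2: positions 0,1,… shift by +5, +2, then the pattern repeats.
Reversing it on httyiksi: h−5=c, t−2=r, t−5=o, y−2=w, i−5=d, k−2=i, s−5=n, i−2=g.

crowding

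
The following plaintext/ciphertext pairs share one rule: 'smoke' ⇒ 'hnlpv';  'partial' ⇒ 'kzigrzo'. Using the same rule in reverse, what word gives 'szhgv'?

Letters are reflected about the middle of the alphabet (position → 25−position): Atbash.
Decoding szhgv: s↔h, z↔a, h↔s, g↔t, v↔e.

haste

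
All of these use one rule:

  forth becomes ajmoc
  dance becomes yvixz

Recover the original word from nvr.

saw

This is a Caesar cipher with shift 21.
Reversing it on nvr: n−21=s, v−21=a, r−21=w.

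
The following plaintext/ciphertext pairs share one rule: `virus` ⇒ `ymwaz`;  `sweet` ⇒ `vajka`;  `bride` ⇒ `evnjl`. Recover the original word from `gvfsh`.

drama

In virus: v→y is +3, i→m is +4, r→w is +5, u→a is +6 — the shift increases by 1 each position. Letter i (0-indexed) is shifted by i+3, so successive shifts are 3, 4, 5, ….
Reversing it on gvfsh: g−3=d, v−4=r, f−5=a, s−6=m, h−7=a.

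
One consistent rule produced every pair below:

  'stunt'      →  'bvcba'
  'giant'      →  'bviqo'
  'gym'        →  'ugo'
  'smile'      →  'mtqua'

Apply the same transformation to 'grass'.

Two steps: reverse the string, then apply a Caesar shift of +8.
Applying it to grass: reverse → ssarg; then shift: s+8=a, s+8=a, a+8=i, r+8=z, g+8=o.

aaizo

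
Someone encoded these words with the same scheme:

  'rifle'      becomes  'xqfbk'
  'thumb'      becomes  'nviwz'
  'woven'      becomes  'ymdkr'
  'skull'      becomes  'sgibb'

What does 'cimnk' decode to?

Treating letters as 0–25, the rule is x ↦ 21x + 4 (mod 26).
Decoding cimnk: c(2)→5·(2−4)≡16=q; i(8)→5·(8−4)≡20=u; m(12)→5·(12−4)≡14=o; n(13)→5·(13−4)≡19=t; k(10)→5·(10−4)≡4=e (all mod 26).

quote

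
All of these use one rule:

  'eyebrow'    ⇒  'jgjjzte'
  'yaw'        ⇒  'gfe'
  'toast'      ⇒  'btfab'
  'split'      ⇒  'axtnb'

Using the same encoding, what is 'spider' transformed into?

The shift depends on letter class: consonant y→g is +8, but vowel e→j is +5. Vowels shift forward by 5 and consonants shift forward by 8.
Applying it to spider: s(cons)+8=a, p(cons)+8=x, i(vowel)+5=n, d(cons)+8=l, e(vowel)+5=j, r(cons)+8=z.

axnljz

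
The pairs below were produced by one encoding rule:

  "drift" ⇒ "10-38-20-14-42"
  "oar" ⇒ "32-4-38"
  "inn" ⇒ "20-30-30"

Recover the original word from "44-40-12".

use

With a=1..z=26, the number is 2·pos + 2.
Decoding 44-40-12: 44→(44−2)÷2=21=u, 40→(40−2)÷2=19=s, 12→(12−2)÷2=5=e.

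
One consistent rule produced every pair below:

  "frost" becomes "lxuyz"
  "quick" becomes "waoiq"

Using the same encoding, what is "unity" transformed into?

atoze

Compare letters: f→l is +6, r→x is +6, o→u is +6 — a constant shift. This is a Caesar cipher with shift 6.
On unity: u+6=a, n+6=t, i+6=o, t+6=z, y+6=e.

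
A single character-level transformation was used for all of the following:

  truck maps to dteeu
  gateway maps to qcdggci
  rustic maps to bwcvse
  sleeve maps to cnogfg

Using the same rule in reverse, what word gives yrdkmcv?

optical

Shifts by position in truck: pos 0: t→d (+10), pos 1: r→t (+2), pos 2: u→e (+10), pos 3: c→e (+2) — repeating every 2. A repeating key of period 2 is used — shifts +10, +2 over and over.
Reversing it on yrdkmcv: y−10=o, r−2=p, d−10=t, k−2=i, m−10=c, c−2=a, v−10=l.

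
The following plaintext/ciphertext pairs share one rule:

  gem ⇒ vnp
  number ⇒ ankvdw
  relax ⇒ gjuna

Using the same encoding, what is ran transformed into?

wja

The word is reversed, then every letter is shifted forward by 9.
Applying it to ran: reverse → nar; then shift: n+9=w, a+9=j, r+9=a.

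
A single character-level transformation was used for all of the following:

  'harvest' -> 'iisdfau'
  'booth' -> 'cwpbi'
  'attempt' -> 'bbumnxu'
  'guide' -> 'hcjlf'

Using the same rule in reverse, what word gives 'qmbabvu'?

Shifts by position in harvest: pos 0: h→i (+1), pos 1: a→i (+8), pos 2: r→s (+1), pos 3: v→d (+8) — repeating every 2. It's a Vigenère-style cipher with numeric key [1,8]: position i shifts by key[i mod 2].
Decoding qmbabvu: q−1=p, m−8=e, b−1=a, a−8=s, b−1=a, v−8=n, u−1=t.

peasant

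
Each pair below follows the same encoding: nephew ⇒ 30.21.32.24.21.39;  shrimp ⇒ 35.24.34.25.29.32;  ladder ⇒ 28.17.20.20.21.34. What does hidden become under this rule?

n is letter #14 and maps to 30: an offset of 16. Each letter is replaced by its alphabet position (a=1..z=26) + 16.
For hidden: h=8→24, i=9→25, d=4→20, d=4→20, e=5→21, n=14→30.

24.25.20.20.21.30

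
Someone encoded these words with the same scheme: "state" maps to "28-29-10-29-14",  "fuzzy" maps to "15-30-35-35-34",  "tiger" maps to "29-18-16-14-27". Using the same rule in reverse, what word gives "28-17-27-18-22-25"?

s is letter #19 and maps to 28: an offset of 9. Each letter is replaced by its alphabet position (a=1..z=26) + 9.
Decoding 28-17-27-18-22-25: 28→(28−9)÷1=19=s, 17→(17−9)÷1=8=h, 27→(27−9)÷1=18=r, 18→(18−9)÷1=9=i, 22→(22−9)÷1=13=m, 25→(25−9)÷1=16=p.

shrimp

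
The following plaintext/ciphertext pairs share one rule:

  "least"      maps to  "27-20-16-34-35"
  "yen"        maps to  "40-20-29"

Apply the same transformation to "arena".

16-33-20-29-16

l is letter #12 and maps to 27: an offset of 15. Letters become their 1-based position plus 15 (so a→16, b→17, …).
On arena: a=1→16, r=18→33, e=5→20, n=14→29, a=1→16.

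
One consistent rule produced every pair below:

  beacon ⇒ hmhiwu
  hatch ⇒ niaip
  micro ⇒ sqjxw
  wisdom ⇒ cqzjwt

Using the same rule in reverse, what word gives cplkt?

wheel

It's a Vigenère-style cipher with numeric key [6,8,7]: position i shifts by key[i mod 3].
Reversing it on cplkt: c−6=w, p−8=h, l−7=e, k−6=e, t−8=l.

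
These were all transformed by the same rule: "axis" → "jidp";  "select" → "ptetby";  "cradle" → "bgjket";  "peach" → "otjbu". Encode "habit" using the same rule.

a(0)→j(9) and x(23)→i(8) fit y≡9x+9 (mod 26); the inverse of 9 mod 26 is 3. Each letter's alphabet position (a=0..z=25) is mapped through 9·x+9 mod 26 — an affine cipher.
On habit: h(7)→9·7+9≡20=u; a(0)→9·0+9≡9=j; b(1)→9·1+9≡18=s; i(8)→9·8+9≡3=d; t(19)→9·19+9≡24=y (all mod 26).

ujsdy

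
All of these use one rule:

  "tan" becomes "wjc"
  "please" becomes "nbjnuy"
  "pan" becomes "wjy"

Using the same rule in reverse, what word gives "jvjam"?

Two steps: reverse the string, then apply a Caesar shift of +9.
Decoding jvjam: shift back: j−9=a, v−9=m, j−9=a, a−9=r, m−9=d → amard; then reverse → drama.

drama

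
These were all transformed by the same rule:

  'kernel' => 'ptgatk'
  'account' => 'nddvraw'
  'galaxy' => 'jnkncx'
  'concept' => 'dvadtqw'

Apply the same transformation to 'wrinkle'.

k(10)→p(15) and e(4)→t(19) fit y≡21x+13 (mod 26); the inverse of 21 mod 26 is 5. Each letter's alphabet position (a=0..z=25) is mapped through 21·x+13 mod 26 — an affine cipher.
Applying it to wrinkle: w(22)→21·22+13≡7=h; r(17)→21·17+13≡6=g; i(8)→21·8+13≡25=z; n(13)→21·13+13≡0=a; k(10)→21·10+13≡15=p; l(11)→21·11+13≡10=k; e(4)→21·4+13≡19=t (all mod 26).

hgzapkt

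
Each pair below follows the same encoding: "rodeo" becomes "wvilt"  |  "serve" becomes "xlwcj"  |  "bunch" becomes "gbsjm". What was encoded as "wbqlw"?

Shifts by position in rodeo: pos 0: r→w (+5), pos 1: o→v (+7), pos 2: d→i (+5), pos 3: e→l (+7) — repeating every 2. It's a Vigenère-style cipher with numeric key [5,7]: position i shifts by key[i mod 2].
Reversing it on wbqlw: w−5=r, b−7=u, q−5=l, l−7=e, w−5=r.

ruler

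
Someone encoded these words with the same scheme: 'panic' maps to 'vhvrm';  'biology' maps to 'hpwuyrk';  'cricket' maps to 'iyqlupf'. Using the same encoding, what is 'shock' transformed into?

yowlu

The shift increases by 1 at each position, starting from +6: 6, 7, 8, ….
Applying it to shock: s+6=y, h+7=o, o+8=w, c+9=l, k+10=u.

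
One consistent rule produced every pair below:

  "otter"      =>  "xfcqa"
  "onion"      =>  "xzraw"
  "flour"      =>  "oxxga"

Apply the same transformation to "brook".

Shifts by position in otter: pos 0: o→x (+9), pos 1: t→f (+12), pos 2: t→c (+9), pos 3: e→q (+12) — repeating every 2. It's a Vigenère-style cipher with numeric key [9,12]: position i shifts by key[i mod 2].
On brook: b+9=k, r+12=d, o+9=x, o+12=a, k+9=t.

kdxat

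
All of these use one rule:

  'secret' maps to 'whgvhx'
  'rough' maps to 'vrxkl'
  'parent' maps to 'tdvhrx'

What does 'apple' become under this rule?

dttph

The shift depends on letter class: consonant s→w is +4, but vowel e→h is +3. The rule splits by letter class: vowels +3, consonants +4.
Applying it to apple: a(vowel)+3=d, p(cons)+4=t, p(cons)+4=t, l(cons)+4=p, e(vowel)+3=h.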